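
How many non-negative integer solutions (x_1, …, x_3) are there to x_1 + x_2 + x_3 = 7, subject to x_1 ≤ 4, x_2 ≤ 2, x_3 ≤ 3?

By stars and bars, unrestricted non-negative solutions to x_1+…+x_3 = 7 number C(7+2,2) = 36.
Subtract solutions that violate a single cap (substitute x_i' = x_i − (cap_i+1)): x_1 ≥ 5 gives C(4,2) = 6; x_2 ≥ 3 gives C(6,2) = 15; x_3 ≥ 4 gives C(5,2) = 10. Together 31.
Add back pairs where two caps are both exceeded: 0 + 0 + 1 = 1.
By inclusion–exclusion the count is 36 − 31 + 1 = 6.

6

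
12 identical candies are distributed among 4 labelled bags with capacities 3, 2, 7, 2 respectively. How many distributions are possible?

10

By stars and bars, unrestricted non-negative solutions to x_1+…+x_4 = 12 number C(12+3,3) = 455.
Subtract solutions that violate a single cap (substitute x_i' = x_i − (cap_i+1)): x_1 ≥ 4 gives C(11,3) = 165; x_2 ≥ 3 gives C(12,3) = 220; x_3 ≥ 8 gives C(7,3) = 35; x_4 ≥ 3 gives C(12,3) = 220. Together 640.
Add back pairs where two caps are both exceeded: 56 + 1 + 56 + 4 + 84 + 4 = 205.
Subtract triples: 0 + 10 + 0 + 0 = 10.
By inclusion–exclusion the count is 455 − 640 + 205 − 10 = 10.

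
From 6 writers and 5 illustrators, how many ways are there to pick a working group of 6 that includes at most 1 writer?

6

Split by how many writers are chosen (0 through 1).
Sum: C(6,0)·C(5,6) + C(6,1)·C(5,5) = 0 + 6 = 6.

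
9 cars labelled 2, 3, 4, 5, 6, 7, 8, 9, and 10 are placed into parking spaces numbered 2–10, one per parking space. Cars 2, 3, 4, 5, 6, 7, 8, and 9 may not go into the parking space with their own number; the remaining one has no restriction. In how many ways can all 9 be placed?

148329

Let Aᵢ (for 2 ≤ i ≤ 9) be the placements that put car i in its forbidden parking space. Any j of these fix j positions, leaving (9−j)! ways to fill the rest, and there are C(8,j) ways to pick which j.
By inclusion–exclusion, the number of valid placements is Σ_{j=0}^{8} (−1)^j C(8,j)·(9−j)!.
Computing: 362880 − 322560 + 141120 − 40320 + 8400 − 1344 + 168 − 16 + 1 = 148329.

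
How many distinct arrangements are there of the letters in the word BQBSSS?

BQBSSS has 6 letters with B appearing twice and S appearing 3 times.
Dividing 6! = 720 by 3!·2! = 12 for the repeated letters gives 60.

60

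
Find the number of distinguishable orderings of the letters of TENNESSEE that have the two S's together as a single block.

840

Treat the 2 copies of S as a single block. The multiset to arrange is then {SS, E, E, E, E, N, N, T}, 8 items in all.
That gives (8)!/(4!·2!) = 840 arrangements.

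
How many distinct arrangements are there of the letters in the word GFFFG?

10

Letter multiplicities in GFFFG: F×3, G×2.
So there are 5! / (3!·2!) = 10 distinguishable arrangements.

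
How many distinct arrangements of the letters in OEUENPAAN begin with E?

With the first slot taken by E, it remains to arrange the other 8 letters (OUENPAAN).
Those 8 letters have A appearing twice and N appearing twice, giving (8)!/(2!·2!) = 10080.

10080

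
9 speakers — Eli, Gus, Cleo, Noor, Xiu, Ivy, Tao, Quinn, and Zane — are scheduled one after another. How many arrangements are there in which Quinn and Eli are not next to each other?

282240

Of the 9! = 362880 arrangements, those with Quinn and Eli adjacent number 2 × 8! = 80640 (treat the pair as a block with 2 internal orders).
Complementary counting: 362880 − 80640 = 282240.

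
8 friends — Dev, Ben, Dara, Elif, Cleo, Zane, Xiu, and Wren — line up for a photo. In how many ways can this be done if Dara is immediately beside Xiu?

Treat {Dara, Xiu} as a single unit. There are 7 units to order, and the pair itself can be ordered 2 ways.
That gives 2 × 7! = 2 × 5040 = 10080.

10080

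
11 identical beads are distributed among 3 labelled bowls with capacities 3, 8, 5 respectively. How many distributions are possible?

18

Ignoring the caps, the number of non-negative solutions to x_1+…+x_3 = 11 is C(13,2) = 78.
Subtract solutions that violate a single cap (substitute x_i' = x_i − (cap_i+1)): x_1 ≥ 4 gives C(9,2) = 36; x_2 ≥ 9 gives C(4,2) = 6; x_3 ≥ 6 gives C(7,2) = 21. Together 63.
Add back pairs where two caps are both exceeded: 0 + 3 + 0 = 3.
By inclusion–exclusion the count is 78 − 63 + 3 = 18.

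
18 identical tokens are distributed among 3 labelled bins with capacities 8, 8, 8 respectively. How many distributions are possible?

Ignoring the caps, the number of non-negative solutions to x_1+…+x_3 = 18 is C(20,2) = 190.
Subtract solutions that violate a single cap (substitute x_i' = x_i − (cap_i+1)): x_1 ≥ 9 gives C(11,2) = 55; x_2 ≥ 9 gives C(11,2) = 55; x_3 ≥ 9 gives C(11,2) = 55. Together 165.
Add back pairs where two caps are both exceeded: 1 + 1 + 1 = 3.
By inclusion–exclusion the count is 190 − 165 + 3 = 28.

28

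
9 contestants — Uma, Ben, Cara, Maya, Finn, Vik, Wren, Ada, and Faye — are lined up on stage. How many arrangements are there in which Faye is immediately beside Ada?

Glue Faye and Ada into one block (2 internal orders), leaving 8 units to arrange in a row.
So the count is 2·(8)! = 80640.

80640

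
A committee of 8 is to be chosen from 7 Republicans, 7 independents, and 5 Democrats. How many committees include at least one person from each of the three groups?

With no constraint there are C(19,8) = 75582 possible selections.
Selections missing a whole group: no Republicans → C(12,8) = 495; no independents → C(12,8) = 495; no Democrats → C(14,8) = 3003.
Add back selections omitting two groups (i.e. drawn from a single group): C(7,8) + C(7,8) + C(5,8) = 0.
By inclusion–exclusion: 75582 − 3993 + 0 = 71589.

71589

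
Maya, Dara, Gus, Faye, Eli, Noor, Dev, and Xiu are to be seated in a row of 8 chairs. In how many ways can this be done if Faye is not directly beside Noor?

Of the 8! = 40320 arrangements, those with Faye and Noor adjacent number 2 × 7! = 10080 (treat the pair as a block with 2 internal orders).
Complementary counting: 40320 − 10080 = 30240.

30240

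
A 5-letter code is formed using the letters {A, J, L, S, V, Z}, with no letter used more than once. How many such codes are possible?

720

With no repetition, fill the 5 letters in order: 6 choices, then 5, down to 2.
6 × 5 × 4 × 3 × 2 = 720.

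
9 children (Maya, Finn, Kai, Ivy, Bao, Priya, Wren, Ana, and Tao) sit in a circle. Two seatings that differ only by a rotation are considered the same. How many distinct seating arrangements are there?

Fix one person's seat to break rotational symmetry; the remaining 8 people can be arranged in (8)! = 40320 ways.

40320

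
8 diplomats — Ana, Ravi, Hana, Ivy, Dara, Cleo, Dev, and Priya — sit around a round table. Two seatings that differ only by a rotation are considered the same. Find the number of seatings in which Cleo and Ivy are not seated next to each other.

3600

All circular seatings of 8 people number (7)! = 5040.
Those with Cleo next to Ivy: fuse the pair into one unit and seat 7 units around a circle — 2·(6)! = 1440.
Subtracting, 5040 − 1440 = 3600.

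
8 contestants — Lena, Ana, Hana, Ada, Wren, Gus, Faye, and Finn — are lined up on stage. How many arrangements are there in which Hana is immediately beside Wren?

Glue Hana and Wren into one block (2 internal orders), leaving 7 units to arrange in a row.
So the count is 2·(7)! = 10080.

10080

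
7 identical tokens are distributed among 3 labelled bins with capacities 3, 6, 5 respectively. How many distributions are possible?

Without the upper bounds there are C(9,2) = 36 ways to split 7 among 3 bins.
Subtract solutions that violate a single cap (substitute x_i' = x_i − (cap_i+1)): x_1 ≥ 4 gives C(5,2) = 10; x_2 ≥ 7 gives C(2,2) = 1; x_3 ≥ 6 gives C(3,2) = 3. Together 14.
No two caps can be exceeded simultaneously, so the pair terms are all 0.
By inclusion–exclusion the count is 36 − 14 + 0 = 22.

22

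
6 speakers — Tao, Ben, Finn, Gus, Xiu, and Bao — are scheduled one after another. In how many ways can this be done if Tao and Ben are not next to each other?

480

There are 6! = 720 arrangements in all. If Tao and Ben are adjacent, merging them into one block gives 2·(5)! = 240 arrangements.
So 720 − 240 = 480 arrangements keep them apart.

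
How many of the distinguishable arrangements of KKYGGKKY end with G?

105

With the last slot taken by G, it remains to arrange the other 7 letters (KKYGKKY).
Those 7 letters have K appearing 4 times and Y appearing twice, giving (7)!/(4!·2!) = 105.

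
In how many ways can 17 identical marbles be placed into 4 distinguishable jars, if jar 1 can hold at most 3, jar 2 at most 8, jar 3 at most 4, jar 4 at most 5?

20

By stars and bars, unrestricted non-negative solutions to x_1+…+x_4 = 17 number C(17+3,3) = 1140.
Subtract solutions that violate a single cap (substitute x_i' = x_i − (cap_i+1)): x_1 ≥ 4 gives C(16,3) = 560; x_2 ≥ 9 gives C(11,3) = 165; x_3 ≥ 5 gives C(15,3) = 455; x_4 ≥ 6 gives C(14,3) = 364. Together 1544.
Add back pairs where two caps are both exceeded: 35 + 165 + 120 + 20 + 10 + 84 = 434.
Subtract triples: 0 + 0 + 10 + 0 = 10.
By inclusion–exclusion the count is 1140 − 1544 + 434 − 10 = 20.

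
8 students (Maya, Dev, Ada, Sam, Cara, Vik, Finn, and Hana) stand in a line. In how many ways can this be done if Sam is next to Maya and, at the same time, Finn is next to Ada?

Treat {Sam,Maya} as one block (2 orders) and {Finn,Ada} as another (2 orders).
That leaves 6 units to arrange: 2 × 2 × 6! = 4 × 720 = 2880.

2880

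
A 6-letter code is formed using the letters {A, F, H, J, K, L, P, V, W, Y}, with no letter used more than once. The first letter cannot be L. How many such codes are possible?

136080

The first letter has 10−1 = 9 choices (anything except L).
The remaining 5 letters are filled from the other 9 symbols without repetition: 9 × 8 × 7 × 6 × 5 = 15120.
Total: 9 × 15120 = 136080.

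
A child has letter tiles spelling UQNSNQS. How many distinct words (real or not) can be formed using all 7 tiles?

UQNSNQS has 7 letters with N appearing twice, Q appearing twice, and S appearing twice.
The number of distinct arrangements is 7!/(2!·2!·2!) = 5040/8 = 630.

630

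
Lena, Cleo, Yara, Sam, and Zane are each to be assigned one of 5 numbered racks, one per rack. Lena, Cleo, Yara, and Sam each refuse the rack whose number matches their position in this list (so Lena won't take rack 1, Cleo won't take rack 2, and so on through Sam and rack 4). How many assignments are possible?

Let Aᵢ (for 1 ≤ i ≤ 4) be the placements that put person i in their forbidden rack. Any j of these fix j positions, leaving (5−j)! ways to fill the rest, and there are C(4,j) ways to pick which j.
By inclusion–exclusion, the number of valid placements is Σ_{j=0}^{4} (−1)^j C(4,j)·(5−j)!.
Computing: 120 − 96 + 36 − 8 + 1 = 53.

53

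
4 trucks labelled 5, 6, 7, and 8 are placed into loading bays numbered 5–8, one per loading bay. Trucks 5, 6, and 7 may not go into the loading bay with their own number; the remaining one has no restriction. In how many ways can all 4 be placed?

11

Let Aᵢ (for i ∈ {5, 6, 7}) be the placements that put truck i in its forbidden loading bay. Any j of these fix j positions, leaving (4−j)! ways to fill the rest, and there are C(3,j) ways to pick which j.
By inclusion–exclusion, the number of valid placements is Σ_{j=0}^{3} (−1)^j C(3,j)·(4−j)!.
Computing: 24 − 18 + 6 − 1 = 11.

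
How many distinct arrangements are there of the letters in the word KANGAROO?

The 8 letters of KANGAROO have repeats: A appearing twice and O appearing twice.
Dividing 8! = 40320 by 2!·2! = 4 for the repeated letters gives 10080.

10080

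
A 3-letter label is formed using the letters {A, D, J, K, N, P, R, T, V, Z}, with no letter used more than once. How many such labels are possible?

720

This is a permutation of 3 out of 10: P(10,3) = 10!/7!.
10 × 9 × 8 = 720.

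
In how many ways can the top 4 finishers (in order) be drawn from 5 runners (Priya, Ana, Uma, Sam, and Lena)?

This is an ordered selection of 4 from 5: P(5,4).
That gives 5 × 4 × 3 × 2 = 120.

120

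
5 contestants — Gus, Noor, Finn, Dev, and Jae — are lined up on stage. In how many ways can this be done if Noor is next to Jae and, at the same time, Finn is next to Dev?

Treat {Noor,Jae} as one block (2 orders) and {Finn,Dev} as another (2 orders).
That leaves 3 units to arrange: 2 × 2 × 3! = 4 × 6 = 24.

24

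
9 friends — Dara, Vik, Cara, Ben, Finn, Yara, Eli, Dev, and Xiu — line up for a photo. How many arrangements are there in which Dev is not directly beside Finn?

Of the 9! = 362880 arrangements, those with Dev and Finn adjacent number 2 × 8! = 80640 (treat the pair as a block with 2 internal orders).
Complementary counting: 362880 − 80640 = 282240.

282240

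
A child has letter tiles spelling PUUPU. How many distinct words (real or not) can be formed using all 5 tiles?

10

The 5 letters of PUUPU have repeats: P appearing twice and U appearing 3 times.
So there are 5! / (3!·2!) = 10 distinguishable arrangements.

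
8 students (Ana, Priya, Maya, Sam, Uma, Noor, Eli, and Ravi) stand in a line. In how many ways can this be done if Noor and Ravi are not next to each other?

30240

Of the 8! = 40320 arrangements, those with Noor and Ravi adjacent number 2 × 7! = 10080 (treat the pair as a block with 2 internal orders).
So 40320 − 10080 = 30240 arrangements keep them apart.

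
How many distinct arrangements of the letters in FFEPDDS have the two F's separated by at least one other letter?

900

Total arrangements of FFEPDDS: 7!/(2!·2!) = 1260.
Arrangements with the F's together: treat FF as one letter, giving (6)!/(2!) = 360.
Subtracting, 1260 − 360 = 900 arrangements keep the F's apart.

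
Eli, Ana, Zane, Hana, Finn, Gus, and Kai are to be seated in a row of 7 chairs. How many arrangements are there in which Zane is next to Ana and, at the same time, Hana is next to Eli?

Treat {Zane,Ana} as one block (2 orders) and {Hana,Eli} as another (2 orders).
That leaves 5 units to arrange: 2 × 2 × 5! = 4 × 120 = 480.

480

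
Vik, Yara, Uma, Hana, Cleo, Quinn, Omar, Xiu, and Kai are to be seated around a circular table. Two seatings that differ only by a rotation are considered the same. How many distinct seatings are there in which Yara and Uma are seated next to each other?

Glue Yara and Uma into a block (2 internal orders). Seating 8 units around a circle gives (7)! arrangements.
So 2 × (7)! = 2 × 5040 = 10080.

10080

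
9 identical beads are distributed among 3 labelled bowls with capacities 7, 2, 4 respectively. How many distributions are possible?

By stars and bars, unrestricted non-negative solutions to x_1+…+x_3 = 9 number C(9+2,2) = 55.
Subtract solutions that violate a single cap (substitute x_i' = x_i − (cap_i+1)): x_1 ≥ 8 gives C(3,2) = 3; x_2 ≥ 3 gives C(8,2) = 28; x_3 ≥ 5 gives C(6,2) = 15. Together 46.
Add back pairs where two caps are both exceeded: 0 + 0 + 3 = 3.
By inclusion–exclusion the count is 55 − 46 + 3 = 12.

12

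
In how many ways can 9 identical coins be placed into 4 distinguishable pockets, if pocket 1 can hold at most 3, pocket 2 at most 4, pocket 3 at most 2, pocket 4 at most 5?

Ignoring the caps, the number of non-negative solutions to x_1+…+x_4 = 9 is C(12,3) = 220.
Subtract solutions that violate a single cap (substitute x_i' = x_i − (cap_i+1)): x_1 ≥ 4 gives C(8,3) = 56; x_2 ≥ 5 gives C(7,3) = 35; x_3 ≥ 3 gives C(9,3) = 84; x_4 ≥ 6 gives C(6,3) = 20. Together 195.
Add back pairs where two caps are both exceeded: 1 + 10 + 0 + 4 + 0 + 1 = 16.
By inclusion–exclusion the count is 220 − 195 + 16 = 41.

41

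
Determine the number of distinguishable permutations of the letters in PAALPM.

The 6 letters of PAALPM have repeats: A appearing twice and P appearing twice.
The number of distinct arrangements is 6!/(2!·2!) = 720/4 = 180.

180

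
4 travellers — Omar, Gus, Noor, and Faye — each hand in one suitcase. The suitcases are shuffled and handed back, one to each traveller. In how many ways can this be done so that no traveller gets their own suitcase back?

This is the derangement count D_4: permutations of 4 items with no fixed point.
By inclusion–exclusion this is Σ_{j=0}^{4} (−1)^j C(4,j)·(4−j)!.
Computing: 24 − 24 + 12 − 4 + 1 = 9.

9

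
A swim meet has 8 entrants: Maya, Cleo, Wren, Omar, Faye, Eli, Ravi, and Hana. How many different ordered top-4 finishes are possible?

There are 8 choices for 1st place, 7 for 2nd, and so on down to 5 for position 4.
That gives 8 × 7 × 6 × 5 = 1680.

1680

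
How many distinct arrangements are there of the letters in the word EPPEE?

The 5 letters of EPPEE have repeats: E appearing 3 times and P appearing twice.
So there are 5! / (3!·2!) = 10 distinguishable arrangements.

10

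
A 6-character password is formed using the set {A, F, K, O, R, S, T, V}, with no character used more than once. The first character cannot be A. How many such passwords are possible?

The first character has 8−1 = 7 choices (anything except A).
The remaining 5 characters are filled from the other 7 symbols without repetition: 7 × 6 × 5 × 4 × 3 = 2520.
Total: 7 × 2520 = 17640.

17640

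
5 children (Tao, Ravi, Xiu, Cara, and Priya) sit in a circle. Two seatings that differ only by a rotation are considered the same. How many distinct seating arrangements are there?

Around a circle, 5 distinct people have 5!/5 = (4)! = 24 rotationally distinct seatings.

24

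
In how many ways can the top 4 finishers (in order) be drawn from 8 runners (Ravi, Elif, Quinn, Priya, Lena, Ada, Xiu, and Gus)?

There are 8 choices for 1st place, 7 for 2nd, and so on down to 5 for position 4.
That gives 8 × 7 × 6 × 5 = 1680.

1680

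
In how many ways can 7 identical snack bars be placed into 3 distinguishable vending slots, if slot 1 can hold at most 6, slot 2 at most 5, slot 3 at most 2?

17

Without the upper bounds there are C(9,2) = 36 ways to split 7 among 3 vending slots.
Subtract solutions that violate a single cap (substitute x_i' = x_i − (cap_i+1)): x_1 ≥ 7 gives C(2,2) = 1; x_2 ≥ 6 gives C(3,2) = 3; x_3 ≥ 3 gives C(6,2) = 15. Together 19.
No two caps can be exceeded simultaneously, so the pair terms are all 0.
By inclusion–exclusion the count is 36 − 19 + 0 = 17.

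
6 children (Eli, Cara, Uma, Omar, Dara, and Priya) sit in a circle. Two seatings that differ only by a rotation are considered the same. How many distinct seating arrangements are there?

Seat Eli anywhere (absorbing the rotational symmetry), then permute the other 5: (5)! = 120.

120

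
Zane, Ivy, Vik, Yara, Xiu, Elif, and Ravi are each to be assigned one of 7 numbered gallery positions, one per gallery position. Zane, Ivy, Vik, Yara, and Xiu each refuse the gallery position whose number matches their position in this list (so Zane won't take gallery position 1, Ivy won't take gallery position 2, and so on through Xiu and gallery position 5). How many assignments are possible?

Let Aᵢ (for 1 ≤ i ≤ 5) be the placements that put person i in their forbidden gallery position. Any j of these fix j positions, leaving (7−j)! ways to fill the rest, and there are C(5,j) ways to pick which j.
By inclusion–exclusion, the number of valid placements is Σ_{j=0}^{5} (−1)^j C(5,j)·(7−j)!.
Computing: 5040 − 3600 + 1200 − 240 + 30 − 2 = 2428.

2428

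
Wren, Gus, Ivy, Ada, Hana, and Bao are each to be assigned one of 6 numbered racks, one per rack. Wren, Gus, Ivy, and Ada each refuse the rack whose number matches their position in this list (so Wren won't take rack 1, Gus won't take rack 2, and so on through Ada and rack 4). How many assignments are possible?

Let Aᵢ (for 1 ≤ i ≤ 4) be the placements that put person i in their forbidden rack. Any j of these fix j positions, leaving (6−j)! ways to fill the rest, and there are C(4,j) ways to pick which j.
By inclusion–exclusion, the number of valid placements is Σ_{j=0}^{4} (−1)^j C(4,j)·(6−j)!.
Computing: 720 − 480 + 144 − 24 + 2 = 362.

362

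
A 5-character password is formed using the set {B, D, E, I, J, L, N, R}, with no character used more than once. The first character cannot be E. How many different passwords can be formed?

The first character has 8−1 = 7 choices (anything except E).
The remaining 4 characters are filled from the other 7 symbols without repetition: 7 × 6 × 5 × 4 = 840.
Total: 7 × 840 = 5880.

5880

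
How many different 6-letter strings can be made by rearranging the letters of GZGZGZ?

20

The 6 letters of GZGZGZ have repeats: G appearing 3 times and Z appearing 3 times.
The number of distinct arrangements is 6!/(3!·3!) = 720/36 = 20.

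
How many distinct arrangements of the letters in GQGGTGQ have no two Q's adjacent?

There are 7!/(4!·2!) = 105 arrangements of GQGGTGQ in total.
If the two Q's are adjacent, glue them into one block, leaving 6 items to arrange: (6)!/(4!) = 30 ways.
Subtracting, 105 − 30 = 75 arrangements keep the Q's apart.

75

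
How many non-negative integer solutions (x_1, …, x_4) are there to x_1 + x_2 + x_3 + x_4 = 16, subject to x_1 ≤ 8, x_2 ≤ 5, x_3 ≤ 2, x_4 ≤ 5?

Ignoring the caps, the number of non-negative solutions to x_1+…+x_4 = 16 is C(19,3) = 969.
Subtract solutions that violate a single cap (substitute x_i' = x_i − (cap_i+1)): x_1 ≥ 9 gives C(10,3) = 120; x_2 ≥ 6 gives C(13,3) = 286; x_3 ≥ 3 gives C(16,3) = 560; x_4 ≥ 6 gives C(13,3) = 286. Together 1252.
Add back pairs where two caps are both exceeded: 4 + 35 + 4 + 120 + 35 + 120 = 318.
Subtract triples: 0 + 0 + 0 + 4 = 4.
By inclusion–exclusion the count is 969 − 1252 + 318 − 4 = 31.

31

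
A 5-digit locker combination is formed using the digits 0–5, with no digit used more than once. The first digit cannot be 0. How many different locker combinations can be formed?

600

The first digit has 6−1 = 5 choices (anything except 0).
The remaining 4 digits are filled from the other 5 symbols without repetition: 5 × 4 × 3 × 2 = 120.
Total: 5 × 120 = 600.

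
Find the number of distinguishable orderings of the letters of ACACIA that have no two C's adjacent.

40

There are 6!/(3!·2!) = 60 arrangements of ACACIA in total.
Arrangements with the C's together: treat CC as one letter, giving (5)!/(3!) = 20.
Subtracting, 60 − 20 = 40 arrangements keep the C's apart.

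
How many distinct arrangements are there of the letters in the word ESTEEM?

The 6 letters of ESTEEM have repeats: E appearing 3 times.
The number of distinct arrangements is 6!/(3!) = 720/6 = 120.

120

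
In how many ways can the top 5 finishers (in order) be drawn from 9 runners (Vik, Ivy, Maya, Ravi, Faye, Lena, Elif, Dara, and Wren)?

There are 9 choices for 1st place, 8 for 2nd, and so on down to 5 for position 5.
That gives 9 × 8 × 7 × 6 × 5 = 15120.

15120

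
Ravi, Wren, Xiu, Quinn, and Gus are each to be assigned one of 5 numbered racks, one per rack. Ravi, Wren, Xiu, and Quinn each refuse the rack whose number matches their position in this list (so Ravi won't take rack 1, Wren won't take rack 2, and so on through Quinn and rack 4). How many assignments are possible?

Let Aᵢ (for 1 ≤ i ≤ 4) be the placements that put person i in their forbidden rack. Any j of these fix j positions, leaving (5−j)! ways to fill the rest, and there are C(4,j) ways to pick which j.
By inclusion–exclusion, the number of valid placements is Σ_{j=0}^{4} (−1)^j C(4,j)·(5−j)!.
Computing: 120 − 96 + 36 − 8 + 1 = 53.

53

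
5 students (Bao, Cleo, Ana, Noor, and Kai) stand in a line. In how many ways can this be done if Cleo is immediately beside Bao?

Glue Cleo and Bao into one block (2 internal orders), leaving 4 units to arrange in a row.
That gives 2 × 4! = 2 × 24 = 48.

48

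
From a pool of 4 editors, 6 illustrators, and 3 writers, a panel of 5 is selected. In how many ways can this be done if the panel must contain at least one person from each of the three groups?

894

Total 5-person selections from all 13: C(13,5) = 1287.
Selections missing a whole group: no editors → C(9,5) = 126; no illustrators → C(7,5) = 21; no writers → C(10,5) = 252.
Add back selections omitting two groups (i.e. drawn from a single group): C(4,5) + C(6,5) + C(3,5) = 6.
By inclusion–exclusion: 1287 − 399 + 6 = 894.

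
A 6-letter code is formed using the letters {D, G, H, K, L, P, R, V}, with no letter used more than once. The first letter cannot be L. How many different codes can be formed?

The first letter has 8−1 = 7 choices (anything except L).
The remaining 5 letters are filled from the other 7 symbols without repetition: 7 × 6 × 5 × 4 × 3 = 2520.
Total: 7 × 2520 = 17640.

17640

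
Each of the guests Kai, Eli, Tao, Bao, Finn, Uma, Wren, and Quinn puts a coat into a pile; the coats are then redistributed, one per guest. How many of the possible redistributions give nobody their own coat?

Count assignments avoiding every fixed point. For any j of the 8 guests fixed to their own coat, the other 8−j can be arranged in (8−j)! ways.
By inclusion–exclusion this is Σ_{j=0}^{8} (−1)^j C(8,j)·(8−j)!.
Computing: 40320 − 40320 + 20160 − 6720 + 1680 − 336 + 56 − 8 + 1 = 14833.

14833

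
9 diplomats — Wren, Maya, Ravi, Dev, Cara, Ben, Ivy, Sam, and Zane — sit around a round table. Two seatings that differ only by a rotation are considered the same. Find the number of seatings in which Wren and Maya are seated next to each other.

10080

Glue Wren and Maya into a block (2 internal orders). Seating 8 units around a circle gives (7)! arrangements.
So 2 × (7)! = 2 × 5040 = 10080.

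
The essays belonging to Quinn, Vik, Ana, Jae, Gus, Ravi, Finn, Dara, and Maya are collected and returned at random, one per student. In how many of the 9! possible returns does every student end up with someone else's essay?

133496

Count assignments avoiding every fixed point. For any j of the 9 students fixed to their own essay, the other 9−j can be arranged in (9−j)! ways.
By inclusion–exclusion this is Σ_{j=0}^{9} (−1)^j C(9,j)·(9−j)!.
Computing: 362880 − 362880 + 181440 − 60480 + 15120 − 3024 + 504 − 72 + 9 − 1 = 133496.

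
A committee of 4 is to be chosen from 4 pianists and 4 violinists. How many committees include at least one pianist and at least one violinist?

Total 4-person selections from all 8: C(8,4) = 70.
Selections missing a whole group: no pianists → C(4,4) = 1; no violinists → C(4,4) = 1.
Both groups omitted at once is impossible, so 70 − 2 = 68.

68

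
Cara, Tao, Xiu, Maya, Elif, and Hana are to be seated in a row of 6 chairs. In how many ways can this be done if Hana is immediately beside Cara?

Glue Hana and Cara into one block (2 internal orders), leaving 5 units to arrange in a row.
That gives 2 × 5! = 2 × 120 = 240.

240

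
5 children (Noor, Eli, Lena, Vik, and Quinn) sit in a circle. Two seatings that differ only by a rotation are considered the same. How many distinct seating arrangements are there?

Seat Noor anywhere (absorbing the rotational symmetry), then permute the other 4: (4)! = 24.

24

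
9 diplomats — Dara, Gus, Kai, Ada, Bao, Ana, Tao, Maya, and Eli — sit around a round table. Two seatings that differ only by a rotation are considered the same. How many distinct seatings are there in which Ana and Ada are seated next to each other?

10080

Glue Ana and Ada into a block (2 internal orders). Seating 8 units around a circle gives (7)! arrangements.
So 2 × (7)! = 2 × 5040 = 10080.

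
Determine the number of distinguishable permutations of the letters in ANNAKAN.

140

ANNAKAN has 7 letters with A appearing 3 times and N appearing 3 times.
Dividing 7! = 5040 by 3!·3! = 36 for the repeated letters gives 140.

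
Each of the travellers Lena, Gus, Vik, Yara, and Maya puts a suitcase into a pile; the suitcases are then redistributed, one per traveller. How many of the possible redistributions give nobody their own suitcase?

Count assignments avoiding every fixed point. For any j of the 5 travellers fixed to their own suitcase, the other 5−j can be arranged in (5−j)! ways.
By inclusion–exclusion this is Σ_{j=0}^{5} (−1)^j C(5,j)·(5−j)!.
Computing: 120 − 120 + 60 − 20 + 5 − 1 = 44.

44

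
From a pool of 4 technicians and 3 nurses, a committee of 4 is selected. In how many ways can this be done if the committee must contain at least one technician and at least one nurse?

34

Total 4-person selections from all 7: C(7,4) = 35.
Subtract selections that omit an entire group: no technicians → C(3,4) = 0; no nurses → C(4,4) = 1.
Both groups omitted at once is impossible, so 35 − 1 = 34.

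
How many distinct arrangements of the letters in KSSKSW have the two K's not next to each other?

40

Total arrangements of KSSKSW: 6!/(3!·2!) = 60.
If the two K's are adjacent, glue them into one block, leaving 5 items to arrange: (5)!/(3!) = 20 ways.
Subtracting, 60 − 20 = 40 arrangements keep the K's apart.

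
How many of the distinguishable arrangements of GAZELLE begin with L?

Fix L in the first position and arrange the remaining 6 letters.
Those 6 letters have E appearing twice, giving (6)!/(2!) = 360.

360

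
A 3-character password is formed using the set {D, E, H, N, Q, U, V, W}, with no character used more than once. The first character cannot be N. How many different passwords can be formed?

The first character has 8−1 = 7 choices (anything except N).
The remaining 2 characters are filled from the other 7 symbols without repetition: 7 × 6 = 42.
Total: 7 × 42 = 294.

294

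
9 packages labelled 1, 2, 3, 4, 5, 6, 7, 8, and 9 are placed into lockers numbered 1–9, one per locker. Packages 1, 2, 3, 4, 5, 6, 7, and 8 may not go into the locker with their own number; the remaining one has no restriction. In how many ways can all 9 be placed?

Let Aᵢ (for 1 ≤ i ≤ 8) be the placements that put package i in its forbidden locker. Any j of these fix j positions, leaving (9−j)! ways to fill the rest, and there are C(8,j) ways to pick which j.
By inclusion–exclusion, the number of valid placements is Σ_{j=0}^{8} (−1)^j C(8,j)·(9−j)!.
Computing: 362880 − 322560 + 141120 − 40320 + 8400 − 1344 + 168 − 16 + 1 = 148329.

148329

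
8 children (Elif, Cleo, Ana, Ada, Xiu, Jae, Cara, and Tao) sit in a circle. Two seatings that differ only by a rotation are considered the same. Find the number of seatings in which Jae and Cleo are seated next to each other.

Treat {Jae, Cleo} as one unit (2 internal orders) and seat the resulting 7 units around the table: (6)! circular arrangements.
So 2 × (6)! = 2 × 720 = 1440.

1440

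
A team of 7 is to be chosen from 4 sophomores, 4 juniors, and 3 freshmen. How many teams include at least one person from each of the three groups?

Total 7-person selections from all 11: C(11,7) = 330.
Selections missing a whole group: no sophomores → C(7,7) = 1; no juniors → C(7,7) = 1; no freshmen → C(8,7) = 8.
Add back selections omitting two groups (i.e. drawn from a single group): C(4,7) + C(4,7) + C(3,7) = 0.
By inclusion–exclusion: 330 − 10 + 0 = 320.

320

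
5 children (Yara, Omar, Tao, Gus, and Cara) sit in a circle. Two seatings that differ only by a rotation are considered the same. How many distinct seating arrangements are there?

24

Around a circle, 5 distinct people have 5!/5 = (4)! = 24 rotationally distinct seatings.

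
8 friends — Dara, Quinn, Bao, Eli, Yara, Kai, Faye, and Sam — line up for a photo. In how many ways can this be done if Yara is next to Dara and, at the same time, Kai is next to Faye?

2880

Treat {Yara,Dara} as one block (2 orders) and {Kai,Faye} as another (2 orders).
That leaves 6 units to arrange: 2 × 2 × 6! = 4 × 720 = 2880.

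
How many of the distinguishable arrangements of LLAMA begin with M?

Fix M in the first position and arrange the remaining 4 letters.
Those 4 letters have A appearing twice and L appearing twice, giving (4)!/(2!·2!) = 6.

6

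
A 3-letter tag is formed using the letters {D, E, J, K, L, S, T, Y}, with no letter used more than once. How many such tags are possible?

This is a permutation of 3 out of 8: P(8,3) = 8!/5!.
That product is 8 × 7 × 6 = 336.

336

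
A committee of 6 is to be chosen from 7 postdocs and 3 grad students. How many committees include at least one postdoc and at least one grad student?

203

With no constraint there are C(10,6) = 210 possible selections.
Selections missing a whole group: no postdocs → C(3,6) = 0; no grad students → C(7,6) = 7.
Both groups omitted at once is impossible, so 210 − 7 = 203.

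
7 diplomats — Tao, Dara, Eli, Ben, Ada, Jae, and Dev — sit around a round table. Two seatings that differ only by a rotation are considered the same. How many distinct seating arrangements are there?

Fix one person's seat to break rotational symmetry; the remaining 6 people can be arranged in (6)! = 720 ways.

720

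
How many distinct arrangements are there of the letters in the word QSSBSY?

120

Letter multiplicities in QSSBSY: B×1, Q×1, S×3, Y×1.
Dividing 6! = 720 by 3! = 6 for the repeated letters gives 120.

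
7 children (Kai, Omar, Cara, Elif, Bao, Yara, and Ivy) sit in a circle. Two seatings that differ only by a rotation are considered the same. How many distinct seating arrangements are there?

Around a circle, 7 distinct people have 7!/7 = (6)! = 720 rotationally distinct seatings.

720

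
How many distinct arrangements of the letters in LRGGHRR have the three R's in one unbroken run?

60

Treat the 3 copies of R as a single block. The multiset to arrange is then {RRR, G, G, H, L}, 5 items in all.
That gives (5)!/(2!) = 60 arrangements.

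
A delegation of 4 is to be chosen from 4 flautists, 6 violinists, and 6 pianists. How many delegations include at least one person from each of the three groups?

936

With no constraint there are C(16,4) = 1820 possible selections.
Subtract selections that omit an entire group: no flautists → C(12,4) = 495; no violinists → C(10,4) = 210; no pianists → C(10,4) = 210.
Add back selections omitting two groups (i.e. drawn from a single group): C(4,4) + C(6,4) + C(6,4) = 31.
By inclusion–exclusion: 1820 − 915 + 31 = 936.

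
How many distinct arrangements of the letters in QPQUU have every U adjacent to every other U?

12

Treat the 2 copies of U as a single block. The multiset to arrange is then {UU, P, Q, Q}, 4 items in all.
That gives (4)!/(2!) = 12 arrangements.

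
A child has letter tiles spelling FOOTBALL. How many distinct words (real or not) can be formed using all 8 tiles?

10080

The 8 letters of FOOTBALL have repeats: L appearing twice and O appearing twice.
The number of distinct arrangements is 8!/(2!·2!) = 40320/4 = 10080.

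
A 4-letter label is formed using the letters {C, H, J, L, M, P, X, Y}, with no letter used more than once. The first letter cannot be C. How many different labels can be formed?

The first letter has 8−1 = 7 choices (anything except C).
The remaining 3 letters are filled from the other 7 symbols without repetition: 7 × 6 × 5 = 210.
Total: 7 × 210 = 1470.

1470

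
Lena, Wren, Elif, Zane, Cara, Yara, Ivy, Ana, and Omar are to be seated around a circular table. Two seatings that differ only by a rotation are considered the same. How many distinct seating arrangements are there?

Around a circle, 9 distinct people have 9!/9 = (8)! = 40320 rotationally distinct seatings.

40320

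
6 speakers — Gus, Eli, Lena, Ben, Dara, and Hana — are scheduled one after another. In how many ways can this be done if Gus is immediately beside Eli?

240

Treat {Gus, Eli} as a single unit. There are 5 units to order, and the pair itself can be ordered 2 ways.
So the count is 2·(5)! = 240.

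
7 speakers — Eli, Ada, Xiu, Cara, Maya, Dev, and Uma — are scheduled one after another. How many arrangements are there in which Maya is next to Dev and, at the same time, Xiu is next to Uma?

480

Treat {Maya,Dev} as one block (2 orders) and {Xiu,Uma} as another (2 orders).
That leaves 5 units to arrange: 2 × 2 × 5! = 4 × 120 = 480.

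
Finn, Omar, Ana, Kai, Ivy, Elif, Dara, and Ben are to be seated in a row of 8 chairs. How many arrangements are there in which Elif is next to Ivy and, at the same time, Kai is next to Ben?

2880

Treat {Elif,Ivy} as one block (2 orders) and {Kai,Ben} as another (2 orders).
That leaves 6 units to arrange: 2 × 2 × 6! = 4 × 720 = 2880.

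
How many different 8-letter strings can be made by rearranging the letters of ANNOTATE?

5040

Letter multiplicities in ANNOTATE: A×2, E×1, N×2, O×1, T×2.
Dividing 8! = 40320 by 2!·2!·2! = 8 for the repeated letters gives 5040.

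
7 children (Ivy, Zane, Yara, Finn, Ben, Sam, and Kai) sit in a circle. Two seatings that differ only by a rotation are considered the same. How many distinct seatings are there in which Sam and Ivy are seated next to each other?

240

Glue Sam and Ivy into a block (2 internal orders). Seating 6 units around a circle gives (5)! arrangements.
So 2 × (5)! = 2 × 120 = 240.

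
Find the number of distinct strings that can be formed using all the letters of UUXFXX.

60

Letter multiplicities in UUXFXX: F×1, U×2, X×3.
The number of distinct arrangements is 6!/(3!·2!) = 720/12 = 60.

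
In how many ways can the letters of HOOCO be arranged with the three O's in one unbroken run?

6

Treat the 3 copies of O as a single block. The multiset to arrange is then {OOO, C, H}, 3 items in all.
All 3 items are distinct, so there are (3)! = 6 arrangements.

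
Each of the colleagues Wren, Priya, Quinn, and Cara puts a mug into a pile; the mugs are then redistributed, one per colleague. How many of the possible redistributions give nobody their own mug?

9

Count assignments avoiding every fixed point. For any j of the 4 colleagues fixed to their own mug, the other 4−j can be arranged in (4−j)! ways.
By inclusion–exclusion this is Σ_{j=0}^{4} (−1)^j C(4,j)·(4−j)!.
Computing: 24 − 24 + 12 − 4 + 1 = 9.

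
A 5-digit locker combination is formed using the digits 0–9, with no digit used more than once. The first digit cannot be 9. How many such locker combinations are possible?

The first digit has 10−1 = 9 choices (anything except 9).
The remaining 4 digits are filled from the other 9 symbols without repetition: 9 × 8 × 7 × 6 = 3024.
Total: 9 × 3024 = 27216.

27216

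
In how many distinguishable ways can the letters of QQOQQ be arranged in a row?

Letter multiplicities in QQOQQ: O×1, Q×4.
The number of distinct arrangements is 5!/(4!) = 120/24 = 5.

5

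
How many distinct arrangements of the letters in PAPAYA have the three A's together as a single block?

12

Treat the 3 copies of A as a single block. The multiset to arrange is then {AAA, P, P, Y}, 4 items in all.
That gives (4)!/(2!) = 12 arrangements.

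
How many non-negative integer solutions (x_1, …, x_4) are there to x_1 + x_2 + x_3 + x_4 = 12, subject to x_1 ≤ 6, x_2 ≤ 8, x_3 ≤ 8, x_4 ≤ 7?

324

By stars and bars, unrestricted non-negative solutions to x_1+…+x_4 = 12 number C(12+3,3) = 455.
Subtract solutions that violate a single cap (substitute x_i' = x_i − (cap_i+1)): x_1 ≥ 7 gives C(8,3) = 56; x_2 ≥ 9 gives C(6,3) = 20; x_3 ≥ 9 gives C(6,3) = 20; x_4 ≥ 8 gives C(7,3) = 35. Together 131.
No two caps can be exceeded simultaneously, so the pair terms are all 0.
By inclusion–exclusion the count is 455 − 131 + 0 = 324.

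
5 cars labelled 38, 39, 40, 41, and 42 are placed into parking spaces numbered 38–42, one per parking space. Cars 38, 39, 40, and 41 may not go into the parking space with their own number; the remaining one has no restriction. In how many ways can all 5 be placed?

53

Let Aᵢ (for 38 ≤ i ≤ 41) be the placements that put car i in its forbidden parking space. Any j of these fix j positions, leaving (5−j)! ways to fill the rest, and there are C(4,j) ways to pick which j.
By inclusion–exclusion, the number of valid placements is Σ_{j=0}^{4} (−1)^j C(4,j)·(5−j)!.
Computing: 120 − 96 + 36 − 8 + 1 = 53.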